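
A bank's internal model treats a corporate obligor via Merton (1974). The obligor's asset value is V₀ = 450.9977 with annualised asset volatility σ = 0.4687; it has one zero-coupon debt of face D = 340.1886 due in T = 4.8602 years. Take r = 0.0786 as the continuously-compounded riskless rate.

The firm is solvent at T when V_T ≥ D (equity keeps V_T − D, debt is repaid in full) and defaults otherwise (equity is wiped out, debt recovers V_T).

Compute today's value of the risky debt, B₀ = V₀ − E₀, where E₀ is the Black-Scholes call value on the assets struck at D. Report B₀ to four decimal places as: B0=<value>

B0=183.2760

d₁ = [ln(V₀/D) + (r + σ²/2)T] / (σ√T)
   = [ln(450.9977/340.1886) + (0.0786 + 0.5·0.4687²)·4.8602] / (0.4687·√4.8602)
   = [0.281962 + 0.915855] / 1.033290 = 1.159227
d₂ = d₁ − σ√T = 1.159227 − 1.033290 = 0.125938
N(d₁) = 0.876818,  N(d₂) = 0.550109,  e^(−rT) = 0.682487
E₀ = V₀·N(d₁) − D·e^(−rT)·N(d₂)
   = 450.9977·0.876818 − 340.1886·0.682487·0.550109 = 267.721727
B₀ = V₀ − E₀ = 450.9977 − 267.721727 = 183.275973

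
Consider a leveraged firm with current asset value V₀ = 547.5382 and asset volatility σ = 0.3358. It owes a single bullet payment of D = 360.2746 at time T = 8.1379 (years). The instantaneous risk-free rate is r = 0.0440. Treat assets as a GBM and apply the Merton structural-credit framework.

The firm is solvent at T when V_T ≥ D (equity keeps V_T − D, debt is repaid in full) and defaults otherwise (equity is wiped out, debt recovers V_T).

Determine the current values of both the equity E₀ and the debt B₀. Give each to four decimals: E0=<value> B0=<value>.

E0=334.9119 B0=212.6263

d₁ = [ln(V₀/D) + (r + σ²/2)T] / (σ√T)
   = [ln(547.5382/360.2746) + (0.0440 + 0.5·0.3358²)·8.1379] / (0.3358·√8.1379)
   = [0.418566 + 0.816889] / 0.957937 = 1.289704
d₂ = d₁ − σ√T = 1.289704 − 0.957937 = 0.331767
N(d₁) = 0.901423,  N(d₂) = 0.629967,  e^(−rT) = 0.699026
E₀ = V₀·N(d₁) − D·e^(−rT)·N(d₂)
   = 547.5382·0.901423 − 360.2746·0.699026·0.629967 = 334.911885
B₀ = V₀ − E₀ = 547.5382 − 334.911885 = 212.626315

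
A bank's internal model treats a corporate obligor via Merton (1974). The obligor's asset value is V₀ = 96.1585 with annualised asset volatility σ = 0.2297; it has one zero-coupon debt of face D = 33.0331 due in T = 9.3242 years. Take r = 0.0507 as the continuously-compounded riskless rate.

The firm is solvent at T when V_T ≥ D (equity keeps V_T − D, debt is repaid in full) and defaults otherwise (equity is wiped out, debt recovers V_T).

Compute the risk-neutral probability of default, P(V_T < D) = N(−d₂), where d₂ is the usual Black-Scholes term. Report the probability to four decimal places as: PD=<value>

PD=0.0324

d₁ = [ln(V₀/D) + (r + σ²/2)T] / (σ√T)
   = [ln(96.1585/33.0331) + (0.0507 + 0.5·0.2297²)·9.3242] / (0.2297·√9.3242)
   = [1.068488 + 0.718719] / 0.701402 = 2.548051
d₂ = d₁ − σ√T = 2.548051 − 0.701402 = 1.846649
risk-neutral PD = N(−d₂) = N(-1.846649) = 0.032399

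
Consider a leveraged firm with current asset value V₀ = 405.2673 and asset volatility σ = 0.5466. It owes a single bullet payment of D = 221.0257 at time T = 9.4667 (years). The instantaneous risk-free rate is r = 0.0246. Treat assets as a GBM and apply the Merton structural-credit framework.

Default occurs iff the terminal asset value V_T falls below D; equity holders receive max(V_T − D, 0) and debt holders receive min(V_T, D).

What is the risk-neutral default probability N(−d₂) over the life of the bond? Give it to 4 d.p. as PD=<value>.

d₁ = [ln(V₀/D) + (r + σ²/2)T] / (σ√T)
   = [ln(405.2673/221.0257) + (0.0246 + 0.5·0.5466²)·9.4667] / (0.5466·√9.4667)
   = [0.606268 + 1.647071] / 1.681779 = 1.339854
d₂ = d₁ − σ√T = 1.339854 − 1.681779 = -0.341925
risk-neutral PD = N(−d₂) = N(0.341925) = 0.633796

PD=0.6338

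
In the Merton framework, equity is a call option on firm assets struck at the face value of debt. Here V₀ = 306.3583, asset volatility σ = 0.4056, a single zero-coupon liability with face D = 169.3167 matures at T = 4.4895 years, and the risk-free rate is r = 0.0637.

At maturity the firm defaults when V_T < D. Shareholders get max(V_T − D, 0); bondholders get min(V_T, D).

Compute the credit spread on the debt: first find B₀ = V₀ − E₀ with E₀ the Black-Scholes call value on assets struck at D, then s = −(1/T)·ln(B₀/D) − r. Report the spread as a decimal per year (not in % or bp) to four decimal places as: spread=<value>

d₁ = [ln(V₀/D) + (r + σ²/2)T] / (σ√T)
   = [ln(306.3583/169.3167) + (0.0637 + 0.5·0.4056²)·4.4895] / (0.4056·√4.4895)
   = [0.592984 + 0.655268] / 0.859403 = 1.452464
d₂ = d₁ − σ√T = 1.452464 − 0.859403 = 0.593061
N(d₁) = 0.926814,  N(d₂) = 0.723430,  e^(−rT) = 0.751277
E₀ = V₀·N(d₁) − D·e^(−rT)·N(d₂)
   = 306.3583·0.926814 − 169.3167·0.751277·0.723430 = 191.914115
B₀ = V₀ − E₀ = 306.3583 − 191.914115 = 114.444185
spread = −(1/T)·ln(B₀/D) − r = −(1/4.4895)·ln(114.444185/169.3167) − 0.0637 = 0.02354439

spread=0.0235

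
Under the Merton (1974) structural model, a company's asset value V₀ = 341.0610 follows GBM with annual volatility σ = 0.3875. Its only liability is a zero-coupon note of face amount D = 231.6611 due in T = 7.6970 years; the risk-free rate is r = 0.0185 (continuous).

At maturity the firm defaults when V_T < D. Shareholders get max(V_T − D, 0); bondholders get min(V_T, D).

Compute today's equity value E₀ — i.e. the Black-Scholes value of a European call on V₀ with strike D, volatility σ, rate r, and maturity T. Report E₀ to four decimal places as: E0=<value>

E0=192.5416

d₁ = [ln(V₀/D) + (r + σ²/2)T] / (σ√T)
   = [ln(341.0610/231.6611) + (0.0185 + 0.5·0.3875²)·7.6970] / (0.3875·√7.6970)
   = [0.386786 + 0.720271] / 1.075059 = 1.029763
d₂ = d₁ − σ√T = 1.029763 − 1.075059 = -0.045296
N(d₁) = 0.848439,  N(d₂) = 0.481936,  e^(−rT) = 0.867279
E₀ = V₀·N(d₁) − D·e^(−rT)·N(d₂)
   = 341.0610·0.848439 − 231.6611·0.867279·0.481936 = 192.541586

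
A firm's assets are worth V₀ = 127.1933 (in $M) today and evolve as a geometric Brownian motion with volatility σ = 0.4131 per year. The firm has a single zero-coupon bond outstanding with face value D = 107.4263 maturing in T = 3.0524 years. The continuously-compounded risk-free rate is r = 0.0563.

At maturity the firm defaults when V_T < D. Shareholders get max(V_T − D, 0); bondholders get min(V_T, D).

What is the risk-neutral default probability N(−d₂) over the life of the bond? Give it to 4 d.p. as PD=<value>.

PD=0.4557

d₁ = [ln(V₀/D) + (r + σ²/2)T] / (σ√T)
   = [ln(127.1933/107.4263) + (0.0563 + 0.5·0.4131²)·3.0524] / (0.4131·√3.0524)
   = [0.168903 + 0.432299] / 0.721732 = 0.832998
d₂ = d₁ − σ√T = 0.832998 − 0.721732 = 0.111266
risk-neutral PD = N(−d₂) = N(-0.111266) = 0.455703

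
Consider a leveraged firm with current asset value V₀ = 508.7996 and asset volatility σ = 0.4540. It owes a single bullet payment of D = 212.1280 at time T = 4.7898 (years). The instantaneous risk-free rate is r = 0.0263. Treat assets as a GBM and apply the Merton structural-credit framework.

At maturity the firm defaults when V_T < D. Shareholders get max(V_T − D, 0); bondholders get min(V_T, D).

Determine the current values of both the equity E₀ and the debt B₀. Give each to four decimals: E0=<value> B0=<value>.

d₁ = [ln(V₀/D) + (r + σ²/2)T] / (σ√T)
   = [ln(508.7996/212.1280) + (0.0263 + 0.5·0.4540²)·4.7898] / (0.4540·√4.7898)
   = [0.874864 + 0.619599] / 0.993607 = 1.504079
d₂ = d₁ − σ√T = 1.504079 − 0.993607 = 0.510472
N(d₁) = 0.933720,  N(d₂) = 0.695140,  e^(−rT) = 0.881640
E₀ = V₀·N(d₁) − D·e^(−rT)·N(d₂)
   = 508.7996·0.933720 − 212.1280·0.881640·0.695140 = 345.070748
B₀ = V₀ − E₀ = 508.7996 − 345.070748 = 163.728852

E0=345.0707 B0=163.7289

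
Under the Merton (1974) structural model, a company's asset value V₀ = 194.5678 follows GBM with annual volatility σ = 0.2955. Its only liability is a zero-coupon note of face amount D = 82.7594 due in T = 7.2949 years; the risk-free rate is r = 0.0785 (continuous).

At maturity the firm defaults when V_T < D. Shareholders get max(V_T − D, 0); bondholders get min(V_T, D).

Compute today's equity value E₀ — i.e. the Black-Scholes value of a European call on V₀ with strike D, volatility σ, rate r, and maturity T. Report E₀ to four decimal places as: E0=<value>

E0=148.9408

d₁ = [ln(V₀/D) + (r + σ²/2)T] / (σ√T)
   = [ln(194.5678/82.7594) + (0.0785 + 0.5·0.2955²)·7.2949] / (0.2955·√7.2949)
   = [0.854843 + 0.891146] / 0.798118 = 2.187632
d₂ = d₁ − σ√T = 2.187632 − 0.798118 = 1.389514
N(d₁) = 0.985652,  N(d₂) = 0.917662,  e^(−rT) = 0.564029
E₀ = V₀·N(d₁) − D·e^(−rT)·N(d₂)
   = 194.5678·0.985652 − 82.7594·0.564029·0.917662 = 148.940844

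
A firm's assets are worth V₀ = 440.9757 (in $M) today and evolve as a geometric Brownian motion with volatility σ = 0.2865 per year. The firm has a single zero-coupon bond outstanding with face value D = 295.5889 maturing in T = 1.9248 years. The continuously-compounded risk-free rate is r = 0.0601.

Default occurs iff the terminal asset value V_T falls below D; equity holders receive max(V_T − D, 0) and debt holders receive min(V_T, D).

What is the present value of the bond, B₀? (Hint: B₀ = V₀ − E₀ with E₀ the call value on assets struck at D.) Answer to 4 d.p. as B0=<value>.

B0=257.1824

d₁ = [ln(V₀/D) + (r + σ²/2)T] / (σ√T)
   = [ln(440.9757/295.5889) + (0.0601 + 0.5·0.2865²)·1.9248] / (0.2865·√1.9248)
   = [0.400020 + 0.194676] / 0.397482 = 1.496160
d₂ = d₁ − σ√T = 1.496160 − 0.397482 = 1.098678
N(d₁) = 0.932694,  N(d₂) = 0.864046,  e^(−rT) = 0.890760
E₀ = V₀·N(d₁) − D·e^(−rT)·N(d₂)
   = 440.9757·0.932694 − 295.5889·0.890760·0.864046 = 183.793272
B₀ = V₀ − E₀ = 440.9757 − 183.793272 = 257.182428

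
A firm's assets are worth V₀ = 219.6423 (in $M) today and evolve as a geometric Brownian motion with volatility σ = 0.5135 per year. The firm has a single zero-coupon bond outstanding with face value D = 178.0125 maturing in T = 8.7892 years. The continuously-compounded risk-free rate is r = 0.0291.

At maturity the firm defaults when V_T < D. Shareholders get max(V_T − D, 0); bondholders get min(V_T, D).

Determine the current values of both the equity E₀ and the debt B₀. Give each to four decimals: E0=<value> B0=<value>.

d₁ = [ln(V₀/D) + (r + σ²/2)T] / (σ√T)
   = [ln(219.6423/178.0125) + (0.0291 + 0.5·0.5135²)·8.7892] / (0.5135·√8.7892)
   = [0.210147 + 1.414544] / 1.522352 = 1.067224
d₂ = d₁ − σ√T = 1.067224 − 1.522352 = -0.455128
N(d₁) = 0.857065,  N(d₂) = 0.324508,  e^(−rT) = 0.774323
E₀ = V₀·N(d₁) − D·e^(−rT)·N(d₂)
   = 219.6423·0.857065 − 178.0125·0.774323·0.324508 = 143.517644
B₀ = V₀ − E₀ = 219.6423 − 143.517644 = 76.124656

E0=143.5176 B0=76.1247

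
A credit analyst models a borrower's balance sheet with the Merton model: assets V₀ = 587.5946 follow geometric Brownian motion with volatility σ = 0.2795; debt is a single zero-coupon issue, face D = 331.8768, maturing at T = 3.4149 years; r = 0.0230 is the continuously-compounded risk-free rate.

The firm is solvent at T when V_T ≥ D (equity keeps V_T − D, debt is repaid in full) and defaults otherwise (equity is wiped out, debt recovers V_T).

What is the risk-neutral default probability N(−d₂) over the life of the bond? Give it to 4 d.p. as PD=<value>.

PD=0.1587

d₁ = [ln(V₀/D) + (r + σ²/2)T] / (σ√T)
   = [ln(587.5946/331.8768) + (0.0230 + 0.5·0.2795²)·3.4149] / (0.2795·√3.4149)
   = [0.571273 + 0.211929] / 0.516501 = 1.516363
d₂ = d₁ − σ√T = 1.516363 − 0.516501 = 0.999863
risk-neutral PD = N(−d₂) = N(-0.999863) = 0.158688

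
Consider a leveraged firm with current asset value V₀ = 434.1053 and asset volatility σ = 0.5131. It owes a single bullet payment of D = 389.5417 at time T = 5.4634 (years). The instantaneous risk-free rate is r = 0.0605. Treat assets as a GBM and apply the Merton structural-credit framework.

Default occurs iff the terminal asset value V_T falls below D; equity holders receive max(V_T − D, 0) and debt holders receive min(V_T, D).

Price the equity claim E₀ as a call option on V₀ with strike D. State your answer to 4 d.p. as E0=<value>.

d₁ = [ln(V₀/D) + (r + σ²/2)T] / (σ√T)
   = [ln(434.1053/389.5417) + (0.0605 + 0.5·0.5131²)·5.4634] / (0.5131·√5.4634)
   = [0.108316 + 1.049715] / 1.199316 = 0.965576
d₂ = d₁ − σ√T = 0.965576 − 1.199316 = -0.233739
N(d₁) = 0.832872,  N(d₂) = 0.407594,  e^(−rT) = 0.718539
E₀ = V₀·N(d₁) − D·e^(−rT)·N(d₂)
   = 434.1053·0.832872 − 389.5417·0.718539·0.407594 = 247.468311

E0=247.4683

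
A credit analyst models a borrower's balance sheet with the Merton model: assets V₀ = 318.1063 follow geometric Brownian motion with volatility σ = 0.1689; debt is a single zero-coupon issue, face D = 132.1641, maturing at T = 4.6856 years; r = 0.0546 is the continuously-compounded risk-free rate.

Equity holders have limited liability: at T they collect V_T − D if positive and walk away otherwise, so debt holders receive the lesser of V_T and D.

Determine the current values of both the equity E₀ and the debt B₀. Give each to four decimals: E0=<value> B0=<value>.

E0=215.7928 B0=102.3135

d₁ = [ln(V₀/D) + (r + σ²/2)T] / (σ√T)
   = [ln(318.1063/132.1641) + (0.0546 + 0.5·0.1689²)·4.6856] / (0.1689·√4.6856)
   = [0.878341 + 0.322667] / 0.365605 = 3.284989
d₂ = d₁ − σ√T = 3.284989 − 0.365605 = 2.919383
N(d₁) = 0.999490,  N(d₂) = 0.998246,  e^(−rT) = 0.774271
E₀ = V₀·N(d₁) − D·e^(−rT)·N(d₂)
   = 318.1063·0.999490 − 132.1641·0.774271·0.998246 = 215.792750
B₀ = V₀ − E₀ = 318.1063 − 215.792750 = 102.313550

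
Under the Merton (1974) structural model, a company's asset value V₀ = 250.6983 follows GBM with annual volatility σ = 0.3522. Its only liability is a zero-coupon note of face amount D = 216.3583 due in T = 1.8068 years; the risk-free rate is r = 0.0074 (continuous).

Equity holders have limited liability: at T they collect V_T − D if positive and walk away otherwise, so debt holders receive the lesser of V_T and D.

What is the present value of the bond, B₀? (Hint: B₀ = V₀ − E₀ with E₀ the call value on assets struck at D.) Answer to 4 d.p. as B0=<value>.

B0=186.2379

d₁ = [ln(V₀/D) + (r + σ²/2)T] / (σ√T)
   = [ln(250.6983/216.3583) + (0.0074 + 0.5·0.3522²)·1.8068] / (0.3522·√1.8068)
   = [0.147314 + 0.125432] / 0.473418 = 0.576123
d₂ = d₁ − σ√T = 0.576123 − 0.473418 = 0.102706
N(d₁) = 0.717734,  N(d₂) = 0.540902,  e^(−rT) = 0.986719
E₀ = V₀·N(d₁) − D·e^(−rT)·N(d₂)
   = 250.6983·0.717734 − 216.3583·0.986719·0.540902 = 64.460431
B₀ = V₀ − E₀ = 250.6983 − 64.460431 = 186.237869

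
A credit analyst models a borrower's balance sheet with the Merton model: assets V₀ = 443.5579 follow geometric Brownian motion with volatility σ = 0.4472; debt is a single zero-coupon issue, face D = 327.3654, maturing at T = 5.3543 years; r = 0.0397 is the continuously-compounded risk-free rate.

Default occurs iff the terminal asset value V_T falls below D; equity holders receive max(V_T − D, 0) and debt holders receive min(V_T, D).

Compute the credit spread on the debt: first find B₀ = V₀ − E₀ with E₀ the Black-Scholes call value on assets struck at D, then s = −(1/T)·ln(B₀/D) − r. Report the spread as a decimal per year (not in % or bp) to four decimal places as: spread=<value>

spread=0.0532

d₁ = [ln(V₀/D) + (r + σ²/2)T] / (σ√T)
   = [ln(443.5579/327.3654) + (0.0397 + 0.5·0.4472²)·5.3543] / (0.4472·√5.3543)
   = [0.303751 + 0.747963] / 1.034792 = 1.016353
d₂ = d₁ − σ√T = 1.016353 − 1.034792 = -0.018439
N(d₁) = 0.845269,  N(d₂) = 0.492644,  e^(−rT) = 0.808507
E₀ = V₀·N(d₁) − D·e^(−rT)·N(d₂)
   = 443.5579·0.845269 − 327.3654·0.808507·0.492644 = 244.534156
B₀ = V₀ − E₀ = 443.5579 − 244.534156 = 199.023744
spread = −(1/T)·ln(B₀/D) − r = −(1/5.3543)·ln(199.023744/327.3654) − 0.0397 = 0.05324452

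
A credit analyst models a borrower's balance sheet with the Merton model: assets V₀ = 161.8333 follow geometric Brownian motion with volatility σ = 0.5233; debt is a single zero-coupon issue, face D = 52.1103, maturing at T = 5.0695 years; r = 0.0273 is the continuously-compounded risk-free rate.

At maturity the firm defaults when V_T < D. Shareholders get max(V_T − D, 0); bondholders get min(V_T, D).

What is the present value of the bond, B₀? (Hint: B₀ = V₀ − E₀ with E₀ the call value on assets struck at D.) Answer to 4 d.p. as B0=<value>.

d₁ = [ln(V₀/D) + (r + σ²/2)T] / (σ√T)
   = [ln(161.8333/52.1103) + (0.0273 + 0.5·0.5233²)·5.0695] / (0.5233·√5.0695)
   = [1.133204 + 0.832521] / 1.178239 = 1.668359
d₂ = d₁ − σ√T = 1.668359 − 1.178239 = 0.490120
N(d₁) = 0.952378,  N(d₂) = 0.687975,  e^(−rT) = 0.870753
E₀ = V₀·N(d₁) − D·e^(−rT)·N(d₂)
   = 161.8333·0.952378 − 52.1103·0.870753·0.687975 = 122.909418
B₀ = V₀ − E₀ = 161.8333 − 122.909418 = 38.923882

B0=38.9239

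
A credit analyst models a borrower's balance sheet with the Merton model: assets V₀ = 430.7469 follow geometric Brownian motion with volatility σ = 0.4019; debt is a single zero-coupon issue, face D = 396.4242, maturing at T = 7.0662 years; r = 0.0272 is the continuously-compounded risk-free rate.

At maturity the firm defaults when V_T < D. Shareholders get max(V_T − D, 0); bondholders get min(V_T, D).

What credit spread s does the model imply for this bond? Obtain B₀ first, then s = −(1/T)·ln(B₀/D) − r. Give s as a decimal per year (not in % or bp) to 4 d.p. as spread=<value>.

d₁ = [ln(V₀/D) + (r + σ²/2)T] / (σ√T)
   = [ln(430.7469/396.4242) + (0.0272 + 0.5·0.4019²)·7.0662] / (0.4019·√7.0662)
   = [0.083036 + 0.762880] / 1.068344 = 0.791801
d₂ = d₁ − σ√T = 0.791801 − 1.068344 = -0.276543
N(d₁) = 0.785762,  N(d₂) = 0.391066,  e^(−rT) = 0.825141
E₀ = V₀·N(d₁) − D·e^(−rT)·N(d₂)
   = 430.7469·0.785762 − 396.4242·0.825141·0.391066 = 210.544477
B₀ = V₀ − E₀ = 430.7469 − 210.544477 = 220.202423
spread = −(1/T)·ln(B₀/D) − r = −(1/7.0662)·ln(220.202423/396.4242) − 0.0272 = 0.05600421

spread=0.0560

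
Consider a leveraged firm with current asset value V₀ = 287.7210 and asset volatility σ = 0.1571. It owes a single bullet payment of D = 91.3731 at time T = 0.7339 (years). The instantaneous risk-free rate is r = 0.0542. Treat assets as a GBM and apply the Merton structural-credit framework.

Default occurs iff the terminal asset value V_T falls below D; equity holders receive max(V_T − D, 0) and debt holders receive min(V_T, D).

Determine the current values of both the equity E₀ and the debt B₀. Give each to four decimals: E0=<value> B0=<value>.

d₁ = [ln(V₀/D) + (r + σ²/2)T] / (σ√T)
   = [ln(287.7210/91.3731) + (0.0542 + 0.5·0.1571²)·0.7339] / (0.1571·√0.7339)
   = [1.147040 + 0.048834] / 0.134584 = 8.885683
d₂ = d₁ − σ√T = 8.885683 − 0.134584 = 8.751098
N(d₁) = 1.000000,  N(d₂) = 1.000000,  e^(−rT) = 0.961003
E₀ = V₀·N(d₁) − D·e^(−rT)·N(d₂)
   = 287.7210·1.000000 − 91.3731·0.961003·1.000000 = 199.911144
B₀ = V₀ − E₀ = 287.7210 − 199.911144 = 87.809856

E0=199.9111 B0=87.8099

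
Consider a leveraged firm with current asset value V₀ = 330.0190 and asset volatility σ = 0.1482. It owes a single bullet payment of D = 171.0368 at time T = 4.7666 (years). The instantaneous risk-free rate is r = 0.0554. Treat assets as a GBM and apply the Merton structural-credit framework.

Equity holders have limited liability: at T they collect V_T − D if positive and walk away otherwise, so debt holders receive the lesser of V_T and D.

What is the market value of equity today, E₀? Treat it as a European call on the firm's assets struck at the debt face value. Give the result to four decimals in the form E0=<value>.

d₁ = [ln(V₀/D) + (r + σ²/2)T] / (σ√T)
   = [ln(330.0190/171.0368) + (0.0554 + 0.5·0.1482²)·4.7666] / (0.1482·√4.7666)
   = [0.657271 + 0.316415] / 0.323558 = 3.009306
d₂ = d₁ − σ√T = 3.009306 − 0.323558 = 2.685748
N(d₁) = 0.998691,  N(d₂) = 0.996382,  e^(−rT) = 0.767920
E₀ = V₀·N(d₁) − D·e^(−rT)·N(d₂)
   = 330.0190·0.998691 − 171.0368·0.767920·0.996382 = 198.719589

E0=198.7196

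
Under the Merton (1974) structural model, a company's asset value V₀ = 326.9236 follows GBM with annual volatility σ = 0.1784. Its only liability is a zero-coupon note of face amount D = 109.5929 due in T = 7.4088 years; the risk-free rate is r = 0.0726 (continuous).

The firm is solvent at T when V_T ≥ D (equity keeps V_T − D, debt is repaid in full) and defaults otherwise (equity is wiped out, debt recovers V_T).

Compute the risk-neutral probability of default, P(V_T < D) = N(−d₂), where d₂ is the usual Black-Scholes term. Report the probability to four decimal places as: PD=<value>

d₁ = [ln(V₀/D) + (r + σ²/2)T] / (σ√T)
   = [ln(326.9236/109.5929) + (0.0726 + 0.5·0.1784²)·7.4088] / (0.1784·√7.4088)
   = [1.092954 + 0.655777] / 0.485589 = 3.601258
d₂ = d₁ − σ√T = 3.601258 − 0.485589 = 3.115669
risk-neutral PD = N(−d₂) = N(-3.115669) = 0.000918

PD=0.0009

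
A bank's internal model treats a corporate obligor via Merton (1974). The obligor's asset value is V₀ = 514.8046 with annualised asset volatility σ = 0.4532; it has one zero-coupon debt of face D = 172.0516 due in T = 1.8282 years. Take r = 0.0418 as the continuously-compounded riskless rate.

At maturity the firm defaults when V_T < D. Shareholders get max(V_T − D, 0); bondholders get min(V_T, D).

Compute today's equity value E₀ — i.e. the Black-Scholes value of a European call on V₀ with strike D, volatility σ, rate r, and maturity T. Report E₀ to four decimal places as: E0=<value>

d₁ = [ln(V₀/D) + (r + σ²/2)T] / (σ√T)
   = [ln(514.8046/172.0516) + (0.0418 + 0.5·0.4532²)·1.8282] / (0.4532·√1.8282)
   = [1.095993 + 0.264166] / 0.612776 = 2.219667
d₂ = d₁ − σ√T = 2.219667 − 0.612776 = 1.606891
N(d₁) = 0.986779,  N(d₂) = 0.945961,  e^(−rT) = 0.926428
E₀ = V₀·N(d₁) − D·e^(−rT)·N(d₂)
   = 514.8046·0.986779 − 172.0516·0.926428·0.945961 = 357.218563

E0=357.2186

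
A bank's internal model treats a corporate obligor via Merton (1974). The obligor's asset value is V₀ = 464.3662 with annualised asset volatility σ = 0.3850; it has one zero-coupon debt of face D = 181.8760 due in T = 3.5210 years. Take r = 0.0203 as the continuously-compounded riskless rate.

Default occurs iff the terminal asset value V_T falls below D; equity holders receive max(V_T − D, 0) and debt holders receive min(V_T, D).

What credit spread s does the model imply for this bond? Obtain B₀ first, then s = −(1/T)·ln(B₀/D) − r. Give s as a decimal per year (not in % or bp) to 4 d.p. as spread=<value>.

spread=0.0123

d₁ = [ln(V₀/D) + (r + σ²/2)T] / (σ√T)
   = [ln(464.3662/181.8760) + (0.0203 + 0.5·0.3850²)·3.5210] / (0.3850·√3.5210)
   = [0.937348 + 0.332426] / 0.722427 = 1.757652
d₂ = d₁ − σ√T = 1.757652 − 0.722427 = 1.035226
N(d₁) = 0.960597,  N(d₂) = 0.849718,  e^(−rT) = 0.931018
E₀ = V₀·N(d₁) − D·e^(−rT)·N(d₂)
   = 464.3662·0.960597 − 181.8760·0.931018·0.849718 = 302.185922
B₀ = V₀ − E₀ = 464.3662 − 302.185922 = 162.180278
spread = −(1/T)·ln(B₀/D) − r = −(1/3.5210)·ln(162.180278/181.8760) − 0.0203 = 0.01225228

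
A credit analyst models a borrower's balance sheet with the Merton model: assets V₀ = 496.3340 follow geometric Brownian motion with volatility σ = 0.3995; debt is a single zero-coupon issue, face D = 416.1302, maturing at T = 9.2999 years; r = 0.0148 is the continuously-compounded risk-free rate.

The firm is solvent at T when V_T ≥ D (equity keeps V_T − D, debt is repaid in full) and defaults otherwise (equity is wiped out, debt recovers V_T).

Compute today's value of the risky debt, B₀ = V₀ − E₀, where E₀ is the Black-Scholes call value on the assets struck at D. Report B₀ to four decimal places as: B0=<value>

d₁ = [ln(V₀/D) + (r + σ²/2)T] / (σ√T)
   = [ln(496.3340/416.1302) + (0.0148 + 0.5·0.3995²)·9.2999] / (0.3995·√9.2999)
   = [0.176251 + 0.879772] / 1.218305 = 0.866797
d₂ = d₁ − σ√T = 0.866797 − 1.218305 = -0.351508
N(d₁) = 0.806973,  N(d₂) = 0.362604,  e^(−rT) = 0.871414
E₀ = V₀·N(d₁) − D·e^(−rT)·N(d₂)
   = 496.3340·0.806973 − 416.1302·0.871414·0.362604 = 269.040399
B₀ = V₀ − E₀ = 496.3340 − 269.040399 = 227.293601

B0=227.2936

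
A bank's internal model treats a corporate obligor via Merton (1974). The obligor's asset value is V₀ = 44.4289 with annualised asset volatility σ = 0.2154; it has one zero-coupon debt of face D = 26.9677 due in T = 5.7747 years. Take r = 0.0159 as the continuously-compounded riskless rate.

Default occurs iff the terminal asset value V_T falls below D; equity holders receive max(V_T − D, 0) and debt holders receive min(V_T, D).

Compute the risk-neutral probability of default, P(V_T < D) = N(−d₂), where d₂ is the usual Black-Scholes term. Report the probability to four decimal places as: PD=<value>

PD=0.1886

d₁ = [ln(V₀/D) + (r + σ²/2)T] / (σ√T)
   = [ln(44.4289/26.9677) + (0.0159 + 0.5·0.2154²)·5.7747] / (0.2154·√5.7747)
   = [0.499250 + 0.225783] / 0.517619 = 1.400707
d₂ = d₁ − σ√T = 1.400707 − 0.517619 = 0.883088
risk-neutral PD = N(−d₂) = N(-0.883088) = 0.188594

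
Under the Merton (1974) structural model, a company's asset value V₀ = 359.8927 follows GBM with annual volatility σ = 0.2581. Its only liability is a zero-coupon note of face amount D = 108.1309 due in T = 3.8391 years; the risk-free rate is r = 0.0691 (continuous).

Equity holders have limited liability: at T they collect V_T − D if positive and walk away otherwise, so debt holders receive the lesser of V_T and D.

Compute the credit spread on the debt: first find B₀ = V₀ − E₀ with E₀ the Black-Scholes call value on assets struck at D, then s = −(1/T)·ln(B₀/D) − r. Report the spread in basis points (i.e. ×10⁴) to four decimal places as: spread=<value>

spread=1.4349

d₁ = [ln(V₀/D) + (r + σ²/2)T] / (σ√T)
   = [ln(359.8927/108.1309) + (0.0691 + 0.5·0.2581²)·3.8391] / (0.2581·√3.8391)
   = [1.202463 + 0.393154] / 0.505711 = 3.155193
d₂ = d₁ − σ√T = 3.155193 − 0.505711 = 2.649482
N(d₁) = 0.999198,  N(d₂) = 0.995969,  e^(−rT) = 0.766990
E₀ = V₀·N(d₁) − D·e^(−rT)·N(d₂)
   = 359.8927·0.999198 − 108.1309·0.766990·0.995969 = 277.003079
B₀ = V₀ − E₀ = 359.8927 − 277.003079 = 82.889621
spread = −(1/T)·ln(B₀/D) − r = −(1/3.8391)·ln(82.889621/108.1309) − 0.0691 = 0.00014349
in basis points: 0.00014349 × 10⁴ = 1.4349 bp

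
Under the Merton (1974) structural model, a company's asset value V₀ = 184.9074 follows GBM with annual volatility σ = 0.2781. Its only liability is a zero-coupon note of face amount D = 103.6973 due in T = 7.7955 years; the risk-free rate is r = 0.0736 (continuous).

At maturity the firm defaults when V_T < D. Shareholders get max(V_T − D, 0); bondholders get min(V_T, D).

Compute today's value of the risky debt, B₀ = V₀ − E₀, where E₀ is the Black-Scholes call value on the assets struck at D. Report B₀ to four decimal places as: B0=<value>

d₁ = [ln(V₀/D) + (r + σ²/2)T] / (σ√T)
   = [ln(184.9074/103.6973) + (0.0736 + 0.5·0.2781²)·7.7955] / (0.2781·√7.7955)
   = [0.578379 + 0.875199] / 0.776467 = 1.872041
d₂ = d₁ − σ√T = 1.872041 − 0.776467 = 1.095575
N(d₁) = 0.969400,  N(d₂) = 0.863367,  e^(−rT) = 0.563409
E₀ = V₀·N(d₁) − D·e^(−rT)·N(d₂)
   = 184.9074·0.969400 − 103.6973·0.563409·0.863367 = 128.807745
B₀ = V₀ − E₀ = 184.9074 − 128.807745 = 56.099655

B0=56.0997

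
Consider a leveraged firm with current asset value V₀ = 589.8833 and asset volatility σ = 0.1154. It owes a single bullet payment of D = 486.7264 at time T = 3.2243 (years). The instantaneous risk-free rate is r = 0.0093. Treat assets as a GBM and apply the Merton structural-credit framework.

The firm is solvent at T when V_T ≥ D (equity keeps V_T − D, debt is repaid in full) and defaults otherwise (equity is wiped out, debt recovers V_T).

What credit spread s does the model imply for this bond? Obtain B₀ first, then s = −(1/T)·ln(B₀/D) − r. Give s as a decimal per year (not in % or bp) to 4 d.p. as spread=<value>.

spread=0.0052

d₁ = [ln(V₀/D) + (r + σ²/2)T] / (σ√T)
   = [ln(589.8833/486.7264) + (0.0093 + 0.5·0.1154²)·3.2243] / (0.1154·√3.2243)
   = [0.192223 + 0.051455] / 0.207216 = 1.175960
d₂ = d₁ − σ√T = 1.175960 − 0.207216 = 0.968744
N(d₁) = 0.880195,  N(d₂) = 0.833663,  e^(−rT) = 0.970459
E₀ = V₀·N(d₁) − D·e^(−rT)·N(d₂)
   = 589.8833·0.880195 − 486.7264·0.970459·0.833663 = 125.432723
B₀ = V₀ − E₀ = 589.8833 − 125.432723 = 464.450577
spread = −(1/T)·ln(B₀/D) − r = −(1/3.2243)·ln(464.450577/486.7264) − 0.0093 = 0.00522936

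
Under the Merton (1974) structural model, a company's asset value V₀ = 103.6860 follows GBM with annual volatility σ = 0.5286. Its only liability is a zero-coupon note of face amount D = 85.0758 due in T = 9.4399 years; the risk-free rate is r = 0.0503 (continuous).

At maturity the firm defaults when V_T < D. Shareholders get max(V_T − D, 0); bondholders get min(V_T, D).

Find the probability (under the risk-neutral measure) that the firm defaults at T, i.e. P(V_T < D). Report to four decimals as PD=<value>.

d₁ = [ln(V₀/D) + (r + σ²/2)T] / (σ√T)
   = [ln(103.6860/85.0758) + (0.0503 + 0.5·0.5286²)·9.4399] / (0.5286·√9.4399)
   = [0.197824 + 1.793666] / 1.624093 = 1.226217
d₂ = d₁ − σ√T = 1.226217 − 1.624093 = -0.397876
risk-neutral PD = N(−d₂) = N(0.397876) = 0.654639

PD=0.6546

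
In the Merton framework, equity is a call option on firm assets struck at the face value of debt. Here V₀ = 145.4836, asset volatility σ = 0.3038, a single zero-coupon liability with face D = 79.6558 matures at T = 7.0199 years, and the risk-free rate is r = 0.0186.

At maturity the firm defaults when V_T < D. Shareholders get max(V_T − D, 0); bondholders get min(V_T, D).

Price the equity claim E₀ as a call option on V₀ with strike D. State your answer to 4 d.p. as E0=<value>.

d₁ = [ln(V₀/D) + (r + σ²/2)T] / (σ√T)
   = [ln(145.4836/79.6558) + (0.0186 + 0.5·0.3038²)·7.0199] / (0.3038·√7.0199)
   = [0.602349 + 0.454519] / 0.804921 = 1.313008
d₂ = d₁ − σ√T = 1.313008 − 0.804921 = 0.508087
N(d₁) = 0.905410,  N(d₂) = 0.694304,  e^(−rT) = 0.877595
E₀ = V₀·N(d₁) − D·e^(−rT)·N(d₂)
   = 145.4836·0.905410 − 79.6558·0.877595·0.694304 = 83.186612

E0=83.1866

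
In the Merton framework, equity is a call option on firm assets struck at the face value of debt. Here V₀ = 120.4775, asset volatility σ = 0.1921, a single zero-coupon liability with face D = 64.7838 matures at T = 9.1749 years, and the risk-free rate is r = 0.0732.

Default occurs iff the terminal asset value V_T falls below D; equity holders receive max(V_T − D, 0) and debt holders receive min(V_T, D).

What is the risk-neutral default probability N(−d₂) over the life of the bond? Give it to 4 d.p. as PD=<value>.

d₁ = [ln(V₀/D) + (r + σ²/2)T] / (σ√T)
   = [ln(120.4775/64.7838) + (0.0732 + 0.5·0.1921²)·9.1749] / (0.1921·√9.1749)
   = [0.620407 + 0.840891] / 0.581873 = 2.511370
d₂ = d₁ − σ√T = 2.511370 − 0.581873 = 1.929498
risk-neutral PD = N(−d₂) = N(-1.929498) = 0.026835

PD=0.0268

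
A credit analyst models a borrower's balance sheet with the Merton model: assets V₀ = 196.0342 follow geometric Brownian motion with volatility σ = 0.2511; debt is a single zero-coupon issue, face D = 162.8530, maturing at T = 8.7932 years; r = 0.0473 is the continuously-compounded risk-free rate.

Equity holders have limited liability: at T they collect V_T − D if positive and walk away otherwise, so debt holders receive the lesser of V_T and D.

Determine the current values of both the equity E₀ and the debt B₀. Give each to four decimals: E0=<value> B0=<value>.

E0=100.8971 B0=95.1371

d₁ = [ln(V₀/D) + (r + σ²/2)T] / (σ√T)
   = [ln(196.0342/162.8530) + (0.0473 + 0.5·0.2511²)·8.7932] / (0.2511·√8.7932)
   = [0.185441 + 0.693129] / 0.744595 = 1.179930
d₂ = d₁ − σ√T = 1.179930 − 0.744595 = 0.435335
N(d₁) = 0.880986,  N(d₂) = 0.668340,  e^(−rT) = 0.659734
E₀ = V₀·N(d₁) − D·e^(−rT)·N(d₂)
   = 196.0342·0.880986 − 162.8530·0.659734·0.668340 = 100.897109
B₀ = V₀ − E₀ = 196.0342 − 100.897109 = 95.137091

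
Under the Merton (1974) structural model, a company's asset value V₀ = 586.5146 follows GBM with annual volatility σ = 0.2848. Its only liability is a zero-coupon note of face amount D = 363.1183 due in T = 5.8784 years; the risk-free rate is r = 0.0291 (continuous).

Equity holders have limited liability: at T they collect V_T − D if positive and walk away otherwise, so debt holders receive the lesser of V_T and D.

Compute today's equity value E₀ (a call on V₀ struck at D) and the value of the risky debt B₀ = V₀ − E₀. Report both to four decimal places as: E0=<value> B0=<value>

d₁ = [ln(V₀/D) + (r + σ²/2)T] / (σ√T)
   = [ln(586.5146/363.1183) + (0.0291 + 0.5·0.2848²)·5.8784] / (0.2848·√5.8784)
   = [0.479469 + 0.409463] / 0.690509 = 1.287357
d₂ = d₁ − σ√T = 1.287357 − 0.690509 = 0.596847
N(d₁) = 0.901015,  N(d₂) = 0.724695,  e^(−rT) = 0.842770
E₀ = V₀·N(d₁) − D·e^(−rT)·N(d₂)
   = 586.5146·0.901015 − 363.1183·0.842770·0.724695 = 306.683462
B₀ = V₀ − E₀ = 586.5146 − 306.683462 = 279.831138

E0=306.6835 B0=279.8311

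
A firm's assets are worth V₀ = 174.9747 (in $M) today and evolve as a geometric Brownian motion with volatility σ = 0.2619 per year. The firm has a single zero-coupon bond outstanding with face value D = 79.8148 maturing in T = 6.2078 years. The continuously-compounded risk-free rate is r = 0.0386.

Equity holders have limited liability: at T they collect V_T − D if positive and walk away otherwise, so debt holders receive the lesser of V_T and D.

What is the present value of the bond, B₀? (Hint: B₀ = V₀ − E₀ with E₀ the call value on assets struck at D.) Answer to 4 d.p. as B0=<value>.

d₁ = [ln(V₀/D) + (r + σ²/2)T] / (σ√T)
   = [ln(174.9747/79.8148) + (0.0386 + 0.5·0.2619²)·6.2078] / (0.2619·√6.2078)
   = [0.784932 + 0.452523] / 0.652536 = 1.896379
d₂ = d₁ − σ√T = 1.896379 − 0.652536 = 1.243843
N(d₁) = 0.971045,  N(d₂) = 0.893221,  e^(−rT) = 0.786926
E₀ = V₀·N(d₁) − D·e^(−rT)·N(d₂)
   = 174.9747·0.971045 − 79.8148·0.786926·0.893221 = 113.806561
B₀ = V₀ − E₀ = 174.9747 − 113.806561 = 61.168139

B0=61.1681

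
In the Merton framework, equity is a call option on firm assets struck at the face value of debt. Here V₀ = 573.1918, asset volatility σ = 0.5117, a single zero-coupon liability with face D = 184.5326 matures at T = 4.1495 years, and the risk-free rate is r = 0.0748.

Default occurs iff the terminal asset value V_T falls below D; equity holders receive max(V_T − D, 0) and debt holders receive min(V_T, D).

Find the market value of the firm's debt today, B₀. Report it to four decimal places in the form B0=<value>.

d₁ = [ln(V₀/D) + (r + σ²/2)T] / (σ√T)
   = [ln(573.1918/184.5326) + (0.0748 + 0.5·0.5117²)·4.1495] / (0.5117·√4.1495)
   = [1.133394 + 0.853629] / 1.042349 = 1.906293
d₂ = d₁ − σ√T = 1.906293 − 1.042349 = 0.863943
N(d₁) = 0.971694,  N(d₂) = 0.806190,  e^(−rT) = 0.733166
E₀ = V₀·N(d₁) − D·e^(−rT)·N(d₂)
   = 573.1918·0.971694 − 184.5326·0.733166·0.806190 = 447.894952
B₀ = V₀ − E₀ = 573.1918 − 447.894952 = 125.296848

B0=125.2968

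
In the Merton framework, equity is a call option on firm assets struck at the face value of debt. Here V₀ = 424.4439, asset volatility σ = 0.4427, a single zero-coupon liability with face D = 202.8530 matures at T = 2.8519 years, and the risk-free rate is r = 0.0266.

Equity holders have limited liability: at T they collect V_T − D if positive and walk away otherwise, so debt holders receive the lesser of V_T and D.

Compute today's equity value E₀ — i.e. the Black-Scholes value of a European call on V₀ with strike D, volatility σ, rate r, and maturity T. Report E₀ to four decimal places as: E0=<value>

d₁ = [ln(V₀/D) + (r + σ²/2)T] / (σ√T)
   = [ln(424.4439/202.8530) + (0.0266 + 0.5·0.4427²)·2.8519] / (0.4427·√2.8519)
   = [0.738298 + 0.355323] / 0.747613 = 1.462818
d₂ = d₁ − σ√T = 1.462818 − 0.747613 = 0.715205
N(d₁) = 0.928241,  N(d₂) = 0.762759,  e^(−rT) = 0.926945
E₀ = V₀·N(d₁) − D·e^(−rT)·N(d₂)
   = 424.4439·0.928241 − 202.8530·0.926945·0.762759 = 250.562047

E0=250.5620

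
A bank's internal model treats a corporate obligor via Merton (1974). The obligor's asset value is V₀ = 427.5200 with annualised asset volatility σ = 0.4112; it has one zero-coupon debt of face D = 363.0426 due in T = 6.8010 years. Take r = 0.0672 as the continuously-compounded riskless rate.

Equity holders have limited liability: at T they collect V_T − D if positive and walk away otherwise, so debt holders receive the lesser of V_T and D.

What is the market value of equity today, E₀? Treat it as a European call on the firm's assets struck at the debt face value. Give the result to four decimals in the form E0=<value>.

E0=252.0637

d₁ = [ln(V₀/D) + (r + σ²/2)T] / (σ√T)
   = [ln(427.5200/363.0426) + (0.0672 + 0.5·0.4112²)·6.8010] / (0.4112·√6.8010)
   = [0.163481 + 1.032002] / 1.072357 = 1.114818
d₂ = d₁ − σ√T = 1.114818 − 1.072357 = 0.042461
N(d₁) = 0.867536,  N(d₂) = 0.516934,  e^(−rT) = 0.633163
E₀ = V₀·N(d₁) − D·e^(−rT)·N(d₂)
   = 427.5200·0.867536 − 363.0426·0.633163·0.516934 = 252.063703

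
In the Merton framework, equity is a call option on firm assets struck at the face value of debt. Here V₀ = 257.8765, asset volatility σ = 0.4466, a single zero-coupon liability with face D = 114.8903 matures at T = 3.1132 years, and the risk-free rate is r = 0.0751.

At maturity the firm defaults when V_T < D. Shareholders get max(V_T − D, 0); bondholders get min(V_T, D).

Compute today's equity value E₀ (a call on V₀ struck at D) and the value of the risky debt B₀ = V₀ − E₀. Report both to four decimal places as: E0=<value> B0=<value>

d₁ = [ln(V₀/D) + (r + σ²/2)T] / (σ√T)
   = [ln(257.8765/114.8903) + (0.0751 + 0.5·0.4466²)·3.1132] / (0.4466·√3.1132)
   = [0.808503 + 0.544268] / 0.787993 = 1.716730
d₂ = d₁ − σ√T = 1.716730 − 0.787993 = 0.928737
N(d₁) = 0.956986,  N(d₂) = 0.823487,  e^(−rT) = 0.791519
E₀ = V₀·N(d₁) − D·e^(−rT)·N(d₂)
   = 257.8765·0.956986 − 114.8903·0.791519·0.823487 = 171.897954
B₀ = V₀ − E₀ = 257.8765 − 171.897954 = 85.978546

E0=171.8980 B0=85.9785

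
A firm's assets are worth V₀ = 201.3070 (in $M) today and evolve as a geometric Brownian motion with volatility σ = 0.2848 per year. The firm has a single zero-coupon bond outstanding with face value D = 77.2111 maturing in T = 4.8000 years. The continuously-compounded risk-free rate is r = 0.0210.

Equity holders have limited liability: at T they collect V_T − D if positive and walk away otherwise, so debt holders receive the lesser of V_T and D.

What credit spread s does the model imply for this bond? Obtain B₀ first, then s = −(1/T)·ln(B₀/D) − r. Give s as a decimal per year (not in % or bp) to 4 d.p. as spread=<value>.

spread=0.0040

d₁ = [ln(V₀/D) + (r + σ²/2)T] / (σ√T)
   = [ln(201.3070/77.2111) + (0.0210 + 0.5·0.2848²)·4.8000] / (0.2848·√4.8000)
   = [0.958288 + 0.295466] / 0.623966 = 2.009333
d₂ = d₁ − σ√T = 2.009333 − 0.623966 = 1.385367
N(d₁) = 0.977749,  N(d₂) = 0.917030,  e^(−rT) = 0.904114
E₀ = V₀·N(d₁) − D·e^(−rT)·N(d₂)
   = 201.3070·0.977749 − 77.2111·0.904114·0.917030 = 132.812054
B₀ = V₀ − E₀ = 201.3070 − 132.812054 = 68.494946
spread = −(1/T)·ln(B₀/D) − r = −(1/4.8000)·ln(68.494946/77.2111) − 0.0210 = 0.00395485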